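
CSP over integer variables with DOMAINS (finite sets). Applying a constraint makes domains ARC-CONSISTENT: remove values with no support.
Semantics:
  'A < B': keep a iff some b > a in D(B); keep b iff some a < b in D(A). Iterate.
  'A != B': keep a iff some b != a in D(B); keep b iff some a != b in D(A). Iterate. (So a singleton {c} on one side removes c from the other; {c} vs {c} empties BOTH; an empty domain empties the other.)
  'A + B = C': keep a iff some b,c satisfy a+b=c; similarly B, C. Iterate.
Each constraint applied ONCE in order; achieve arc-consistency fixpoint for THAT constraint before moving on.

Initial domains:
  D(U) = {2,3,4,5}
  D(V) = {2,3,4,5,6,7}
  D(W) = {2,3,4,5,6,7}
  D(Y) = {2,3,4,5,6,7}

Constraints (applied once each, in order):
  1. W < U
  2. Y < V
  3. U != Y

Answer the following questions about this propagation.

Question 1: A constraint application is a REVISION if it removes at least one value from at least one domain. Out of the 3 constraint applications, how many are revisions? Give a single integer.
Constraint 1 (W < U) on D(W)={2,3,4,5,6,7} D(U)={2,3,4,5}: W {2,3,4,5,6,7}->{2,3,4}; U {2,3,4,5}->{3,4,5} => REVISION
Constraint 2 (Y < V) on D(Y)={2,3,4,5,6,7} D(V)={2,3,4,5,6,7}: Y {2,3,4,5,6,7}->{2,3,4,5,6}; V {2,3,4,5,6,7}->{3,4,5,6,7} => REVISION
Constraint 3 (U != Y) on D(U)={3,4,5} D(Y)={2,3,4,5,6}: no change => not a revision
Total revisions = 2

Answer: 2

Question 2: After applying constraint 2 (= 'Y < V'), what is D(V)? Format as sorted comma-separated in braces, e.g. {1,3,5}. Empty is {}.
Answer: {3,4,5,6,7}

Derivation:
Constraint 1 (W < U) on D(W)={2,3,4,5,6,7} D(U)={2,3,4,5}: W {2,3,4,5,6,7}->{2,3,4}; U {2,3,4,5}->{3,4,5}
Constraint 2 (Y < V) on D(Y)={2,3,4,5,6,7} D(V)={2,3,4,5,6,7}: Y {2,3,4,5,6,7}->{2,3,4,5,6}; V {2,3,4,5,6,7}->{3,4,5,6,7}
So after constraint 2: D(V) = {3,4,5,6,7}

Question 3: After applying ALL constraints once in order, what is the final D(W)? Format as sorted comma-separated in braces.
Answer: {2,3,4}

Derivation:
Constraint 1 (W < U) on D(W)={2,3,4,5,6,7} D(U)={2,3,4,5}: W {2,3,4,5,6,7}->{2,3,4}; U {2,3,4,5}->{3,4,5}
Constraint 2 (Y < V) on D(Y)={2,3,4,5,6,7} D(V)={2,3,4,5,6,7}: Y {2,3,4,5,6,7}->{2,3,4,5,6}; V {2,3,4,5,6,7}->{3,4,5,6,7}
Constraint 3 (U != Y) on D(U)={3,4,5} D(Y)={2,3,4,5,6}: no change
So after all 3 constraints: D(W) = {2,3,4}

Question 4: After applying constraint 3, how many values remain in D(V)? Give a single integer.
Constraint 1 (W < U) on D(W)={2,3,4,5,6,7} D(U)={2,3,4,5}: W {2,3,4,5,6,7}->{2,3,4}; U {2,3,4,5}->{3,4,5}
Constraint 2 (Y < V) on D(Y)={2,3,4,5,6,7} D(V)={2,3,4,5,6,7}: Y {2,3,4,5,6,7}->{2,3,4,5,6}; V {2,3,4,5,6,7}->{3,4,5,6,7}
Constraint 3 (U != Y) on D(U)={3,4,5} D(Y)={2,3,4,5,6}: no change
So after constraint 3: D(V)={3,4,5,6,7}, size = 5

Answer: 5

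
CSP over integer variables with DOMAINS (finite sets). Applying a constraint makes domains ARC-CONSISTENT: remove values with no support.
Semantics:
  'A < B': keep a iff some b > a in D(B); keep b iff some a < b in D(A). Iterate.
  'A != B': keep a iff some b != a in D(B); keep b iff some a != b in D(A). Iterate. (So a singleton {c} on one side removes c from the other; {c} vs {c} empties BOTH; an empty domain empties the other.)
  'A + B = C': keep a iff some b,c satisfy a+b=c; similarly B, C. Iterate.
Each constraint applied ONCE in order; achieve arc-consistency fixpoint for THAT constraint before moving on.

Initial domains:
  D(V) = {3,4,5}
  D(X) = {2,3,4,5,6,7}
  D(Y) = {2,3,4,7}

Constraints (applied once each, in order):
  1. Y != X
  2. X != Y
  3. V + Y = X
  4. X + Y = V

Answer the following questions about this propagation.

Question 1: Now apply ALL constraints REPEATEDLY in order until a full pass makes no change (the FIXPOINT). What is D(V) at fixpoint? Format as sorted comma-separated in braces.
Answer: {}

Derivation:
pass 0 (initial): D(V)={3,4,5}
pass 1: V {3,4,5}->{}; X {2,3,4,5,6,7}->{}; Y {2,3,4,7}->{}
pass 2: no change
Fixpoint after 2 passes: D(V) = {}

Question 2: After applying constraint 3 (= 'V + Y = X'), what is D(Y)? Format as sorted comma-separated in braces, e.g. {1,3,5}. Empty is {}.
Answer: {2,3,4}

Derivation:
Constraint 1 (Y != X) on D(Y)={2,3,4,7} D(X)={2,3,4,5,6,7}: no change
Constraint 2 (X != Y) on D(X)={2,3,4,5,6,7} D(Y)={2,3,4,7}: no change
Constraint 3 (V + Y = X) on D(V)={3,4,5} D(Y)={2,3,4,7} D(X)={2,3,4,5,6,7}: Y {2,3,4,7}->{2,3,4}; X {2,3,4,5,6,7}->{5,6,7}
So after constraint 3: D(Y) = {2,3,4}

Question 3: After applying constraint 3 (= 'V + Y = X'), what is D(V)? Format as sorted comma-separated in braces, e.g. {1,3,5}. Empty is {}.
Answer: {3,4,5}

Derivation:
Constraint 1 (Y != X) on D(Y)={2,3,4,7} D(X)={2,3,4,5,6,7}: no change
Constraint 2 (X != Y) on D(X)={2,3,4,5,6,7} D(Y)={2,3,4,7}: no change
Constraint 3 (V + Y = X) on D(V)={3,4,5} D(Y)={2,3,4,7} D(X)={2,3,4,5,6,7}: Y {2,3,4,7}->{2,3,4}; X {2,3,4,5,6,7}->{5,6,7}
So after constraint 3: D(V) = {3,4,5}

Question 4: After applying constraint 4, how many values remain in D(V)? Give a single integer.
Constraint 1 (Y != X) on D(Y)={2,3,4,7} D(X)={2,3,4,5,6,7}: no change
Constraint 2 (X != Y) on D(X)={2,3,4,5,6,7} D(Y)={2,3,4,7}: no change
Constraint 3 (V + Y = X) on D(V)={3,4,5} D(Y)={2,3,4,7} D(X)={2,3,4,5,6,7}: Y {2,3,4,7}->{2,3,4}; X {2,3,4,5,6,7}->{5,6,7}
Constraint 4 (X + Y = V) on D(X)={5,6,7} D(Y)={2,3,4} D(V)={3,4,5}: X {5,6,7}->{}; Y {2,3,4}->{}; V {3,4,5}->{}
So after constraint 4: D(V)={}, size = 0

Answer: 0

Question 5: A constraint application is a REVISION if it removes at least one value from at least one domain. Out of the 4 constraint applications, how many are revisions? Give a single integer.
Constraint 1 (Y != X) on D(Y)={2,3,4,7} D(X)={2,3,4,5,6,7}: no change => not a revision
Constraint 2 (X != Y) on D(X)={2,3,4,5,6,7} D(Y)={2,3,4,7}: no change => not a revision
Constraint 3 (V + Y = X) on D(V)={3,4,5} D(Y)={2,3,4,7} D(X)={2,3,4,5,6,7}: Y {2,3,4,7}->{2,3,4}; X {2,3,4,5,6,7}->{5,6,7} => REVISION
Constraint 4 (X + Y = V) on D(X)={5,6,7} D(Y)={2,3,4} D(V)={3,4,5}: X {5,6,7}->{}; Y {2,3,4}->{}; V {3,4,5}->{} => REVISION
Total revisions = 2

Answer: 2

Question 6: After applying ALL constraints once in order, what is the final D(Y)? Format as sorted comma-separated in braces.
Answer: {}

Derivation:
Constraint 1 (Y != X) on D(Y)={2,3,4,7} D(X)={2,3,4,5,6,7}: no change
Constraint 2 (X != Y) on D(X)={2,3,4,5,6,7} D(Y)={2,3,4,7}: no change
Constraint 3 (V + Y = X) on D(V)={3,4,5} D(Y)={2,3,4,7} D(X)={2,3,4,5,6,7}: Y {2,3,4,7}->{2,3,4}; X {2,3,4,5,6,7}->{5,6,7}
Constraint 4 (X + Y = V) on D(X)={5,6,7} D(Y)={2,3,4} D(V)={3,4,5}: X {5,6,7}->{}; Y {2,3,4}->{}; V {3,4,5}->{}
So after all 4 constraints: D(Y) = {}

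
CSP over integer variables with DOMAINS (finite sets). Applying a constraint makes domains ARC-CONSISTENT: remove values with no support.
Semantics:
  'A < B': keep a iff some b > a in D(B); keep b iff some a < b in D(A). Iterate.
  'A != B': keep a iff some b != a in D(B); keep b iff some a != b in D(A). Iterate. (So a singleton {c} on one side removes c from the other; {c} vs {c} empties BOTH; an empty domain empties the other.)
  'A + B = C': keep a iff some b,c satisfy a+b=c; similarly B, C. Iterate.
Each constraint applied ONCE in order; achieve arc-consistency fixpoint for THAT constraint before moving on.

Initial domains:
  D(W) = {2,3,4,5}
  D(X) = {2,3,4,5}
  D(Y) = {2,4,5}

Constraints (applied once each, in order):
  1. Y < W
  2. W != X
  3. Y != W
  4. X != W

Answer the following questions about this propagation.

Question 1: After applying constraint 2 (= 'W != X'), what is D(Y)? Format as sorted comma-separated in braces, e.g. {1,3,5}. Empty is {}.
Answer: {2,4}

Derivation:
Constraint 1 (Y < W) on D(Y)={2,4,5} D(W)={2,3,4,5}: Y {2,4,5}->{2,4}; W {2,3,4,5}->{3,4,5}
Constraint 2 (W != X) on D(W)={3,4,5} D(X)={2,3,4,5}: no change
So after constraint 2: D(Y) = {2,4}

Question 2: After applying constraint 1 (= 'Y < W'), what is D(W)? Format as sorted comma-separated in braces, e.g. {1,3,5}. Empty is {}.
Answer: {3,4,5}

Derivation:
Constraint 1 (Y < W) on D(Y)={2,4,5} D(W)={2,3,4,5}: Y {2,4,5}->{2,4}; W {2,3,4,5}->{3,4,5}
So after constraint 1: D(W) = {3,4,5}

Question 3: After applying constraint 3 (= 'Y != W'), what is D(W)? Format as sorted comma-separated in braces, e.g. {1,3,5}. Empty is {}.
Answer: {3,4,5}

Derivation:
Constraint 1 (Y < W) on D(Y)={2,4,5} D(W)={2,3,4,5}: Y {2,4,5}->{2,4}; W {2,3,4,5}->{3,4,5}
Constraint 2 (W != X) on D(W)={3,4,5} D(X)={2,3,4,5}: no change
Constraint 3 (Y != W) on D(Y)={2,4} D(W)={3,4,5}: no change
So after constraint 3: D(W) = {3,4,5}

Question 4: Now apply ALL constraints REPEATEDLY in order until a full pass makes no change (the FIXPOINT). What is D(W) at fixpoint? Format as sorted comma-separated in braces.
pass 0 (initial): D(W)={2,3,4,5}
pass 1: W {2,3,4,5}->{3,4,5}; Y {2,4,5}->{2,4}
pass 2: no change
Fixpoint after 2 passes: D(W) = {3,4,5}

Answer: {3,4,5}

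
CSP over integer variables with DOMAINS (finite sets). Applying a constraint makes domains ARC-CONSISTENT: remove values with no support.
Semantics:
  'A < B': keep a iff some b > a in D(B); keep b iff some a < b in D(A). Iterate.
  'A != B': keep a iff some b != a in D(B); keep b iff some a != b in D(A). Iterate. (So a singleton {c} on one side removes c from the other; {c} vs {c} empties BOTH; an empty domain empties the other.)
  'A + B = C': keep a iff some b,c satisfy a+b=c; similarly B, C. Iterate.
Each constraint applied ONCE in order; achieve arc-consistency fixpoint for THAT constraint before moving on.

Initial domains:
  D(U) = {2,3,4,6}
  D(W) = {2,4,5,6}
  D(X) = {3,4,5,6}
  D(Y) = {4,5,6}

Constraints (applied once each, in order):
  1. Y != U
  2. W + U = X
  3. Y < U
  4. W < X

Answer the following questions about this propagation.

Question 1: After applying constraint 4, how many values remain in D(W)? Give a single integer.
Answer: 2

Derivation:
Constraint 1 (Y != U) on D(Y)={4,5,6} D(U)={2,3,4,6}: no change
Constraint 2 (W + U = X) on D(W)={2,4,5,6} D(U)={2,3,4,6} D(X)={3,4,5,6}: W {2,4,5,6}->{2,4}; U {2,3,4,6}->{2,3,4}; X {3,4,5,6}->{4,5,6}
Constraint 3 (Y < U) on D(Y)={4,5,6} D(U)={2,3,4}: Y {4,5,6}->{}; U {2,3,4}->{}
Constraint 4 (W < X) on D(W)={2,4} D(X)={4,5,6}: no change
So after constraint 4: D(W)={2,4}, size = 2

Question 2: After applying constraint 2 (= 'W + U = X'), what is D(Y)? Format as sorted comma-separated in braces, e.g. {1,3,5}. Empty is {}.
Answer: {4,5,6}

Derivation:
Constraint 1 (Y != U) on D(Y)={4,5,6} D(U)={2,3,4,6}: no change
Constraint 2 (W + U = X) on D(W)={2,4,5,6} D(U)={2,3,4,6} D(X)={3,4,5,6}: W {2,4,5,6}->{2,4}; U {2,3,4,6}->{2,3,4}; X {3,4,5,6}->{4,5,6}
So after constraint 2: D(Y) = {4,5,6}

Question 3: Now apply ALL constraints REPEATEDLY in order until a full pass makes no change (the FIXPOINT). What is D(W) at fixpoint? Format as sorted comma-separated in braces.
Answer: {}

Derivation:
pass 0 (initial): D(W)={2,4,5,6}
pass 1: U {2,3,4,6}->{}; W {2,4,5,6}->{2,4}; X {3,4,5,6}->{4,5,6}; Y {4,5,6}->{}
pass 2: W {2,4}->{}; X {4,5,6}->{}
pass 3: no change
Fixpoint after 3 passes: D(W) = {}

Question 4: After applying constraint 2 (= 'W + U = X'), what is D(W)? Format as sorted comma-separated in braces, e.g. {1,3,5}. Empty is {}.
Constraint 1 (Y != U) on D(Y)={4,5,6} D(U)={2,3,4,6}: no change
Constraint 2 (W + U = X) on D(W)={2,4,5,6} D(U)={2,3,4,6} D(X)={3,4,5,6}: W {2,4,5,6}->{2,4}; U {2,3,4,6}->{2,3,4}; X {3,4,5,6}->{4,5,6}
So after constraint 2: D(W) = {2,4}

Answer: {2,4}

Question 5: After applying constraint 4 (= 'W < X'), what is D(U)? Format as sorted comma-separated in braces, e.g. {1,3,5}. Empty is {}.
Answer: {}

Derivation:
Constraint 1 (Y != U) on D(Y)={4,5,6} D(U)={2,3,4,6}: no change
Constraint 2 (W + U = X) on D(W)={2,4,5,6} D(U)={2,3,4,6} D(X)={3,4,5,6}: W {2,4,5,6}->{2,4}; U {2,3,4,6}->{2,3,4}; X {3,4,5,6}->{4,5,6}
Constraint 3 (Y < U) on D(Y)={4,5,6} D(U)={2,3,4}: Y {4,5,6}->{}; U {2,3,4}->{}
Constraint 4 (W < X) on D(W)={2,4} D(X)={4,5,6}: no change
So after constraint 4: D(U) = {}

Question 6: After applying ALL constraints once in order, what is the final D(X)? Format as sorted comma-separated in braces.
Answer: {4,5,6}

Derivation:
Constraint 1 (Y != U) on D(Y)={4,5,6} D(U)={2,3,4,6}: no change
Constraint 2 (W + U = X) on D(W)={2,4,5,6} D(U)={2,3,4,6} D(X)={3,4,5,6}: W {2,4,5,6}->{2,4}; U {2,3,4,6}->{2,3,4}; X {3,4,5,6}->{4,5,6}
Constraint 3 (Y < U) on D(Y)={4,5,6} D(U)={2,3,4}: Y {4,5,6}->{}; U {2,3,4}->{}
Constraint 4 (W < X) on D(W)={2,4} D(X)={4,5,6}: no change
So after all 4 constraints: D(X) = {4,5,6}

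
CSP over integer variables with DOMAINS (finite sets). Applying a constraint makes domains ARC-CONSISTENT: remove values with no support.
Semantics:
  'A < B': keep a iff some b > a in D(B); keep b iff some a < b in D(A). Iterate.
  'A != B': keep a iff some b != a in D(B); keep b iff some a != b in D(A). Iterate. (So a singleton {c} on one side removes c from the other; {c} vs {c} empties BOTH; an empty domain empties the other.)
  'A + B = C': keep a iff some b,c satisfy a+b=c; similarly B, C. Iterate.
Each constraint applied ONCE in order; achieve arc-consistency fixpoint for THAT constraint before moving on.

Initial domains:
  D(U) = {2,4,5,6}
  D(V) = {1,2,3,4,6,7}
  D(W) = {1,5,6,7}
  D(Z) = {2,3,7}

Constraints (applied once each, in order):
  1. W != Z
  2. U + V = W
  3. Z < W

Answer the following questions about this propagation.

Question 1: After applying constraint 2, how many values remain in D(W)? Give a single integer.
Constraint 1 (W != Z) on D(W)={1,5,6,7} D(Z)={2,3,7}: no change
Constraint 2 (U + V = W) on D(U)={2,4,5,6} D(V)={1,2,3,4,6,7} D(W)={1,5,6,7}: V {1,2,3,4,6,7}->{1,2,3,4}; W {1,5,6,7}->{5,6,7}
So after constraint 2: D(W)={5,6,7}, size = 3

Answer: 3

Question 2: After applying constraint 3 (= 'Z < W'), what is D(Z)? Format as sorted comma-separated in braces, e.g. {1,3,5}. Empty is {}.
Constraint 1 (W != Z) on D(W)={1,5,6,7} D(Z)={2,3,7}: no change
Constraint 2 (U + V = W) on D(U)={2,4,5,6} D(V)={1,2,3,4,6,7} D(W)={1,5,6,7}: V {1,2,3,4,6,7}->{1,2,3,4}; W {1,5,6,7}->{5,6,7}
Constraint 3 (Z < W) on D(Z)={2,3,7} D(W)={5,6,7}: Z {2,3,7}->{2,3}
So after constraint 3: D(Z) = {2,3}

Answer: {2,3}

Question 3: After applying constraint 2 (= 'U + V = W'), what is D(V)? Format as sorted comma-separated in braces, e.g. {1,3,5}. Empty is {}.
Answer: {1,2,3,4}

Derivation:
Constraint 1 (W != Z) on D(W)={1,5,6,7} D(Z)={2,3,7}: no change
Constraint 2 (U + V = W) on D(U)={2,4,5,6} D(V)={1,2,3,4,6,7} D(W)={1,5,6,7}: V {1,2,3,4,6,7}->{1,2,3,4}; W {1,5,6,7}->{5,6,7}
So after constraint 2: D(V) = {1,2,3,4}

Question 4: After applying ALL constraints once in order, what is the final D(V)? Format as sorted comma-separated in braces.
Constraint 1 (W != Z) on D(W)={1,5,6,7} D(Z)={2,3,7}: no change
Constraint 2 (U + V = W) on D(U)={2,4,5,6} D(V)={1,2,3,4,6,7} D(W)={1,5,6,7}: V {1,2,3,4,6,7}->{1,2,3,4}; W {1,5,6,7}->{5,6,7}
Constraint 3 (Z < W) on D(Z)={2,3,7} D(W)={5,6,7}: Z {2,3,7}->{2,3}
So after all 3 constraints: D(V) = {1,2,3,4}

Answer: {1,2,3,4}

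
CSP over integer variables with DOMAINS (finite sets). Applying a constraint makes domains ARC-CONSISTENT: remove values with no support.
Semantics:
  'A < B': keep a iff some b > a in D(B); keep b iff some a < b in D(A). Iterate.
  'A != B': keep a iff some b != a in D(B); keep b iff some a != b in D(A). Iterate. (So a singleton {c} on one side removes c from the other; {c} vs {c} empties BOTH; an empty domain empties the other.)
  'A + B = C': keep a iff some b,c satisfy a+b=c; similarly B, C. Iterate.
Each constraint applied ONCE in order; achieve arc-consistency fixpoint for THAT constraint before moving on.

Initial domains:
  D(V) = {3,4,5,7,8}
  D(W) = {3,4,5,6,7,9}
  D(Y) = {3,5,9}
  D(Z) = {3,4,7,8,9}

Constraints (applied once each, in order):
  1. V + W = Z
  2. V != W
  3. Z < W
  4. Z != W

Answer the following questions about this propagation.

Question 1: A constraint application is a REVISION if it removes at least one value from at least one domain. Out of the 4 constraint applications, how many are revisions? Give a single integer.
Answer: 2

Derivation:
Constraint 1 (V + W = Z) on D(V)={3,4,5,7,8} D(W)={3,4,5,6,7,9} D(Z)={3,4,7,8,9}: V {3,4,5,7,8}->{3,4,5}; W {3,4,5,6,7,9}->{3,4,5,6}; Z {3,4,7,8,9}->{7,8,9} => REVISION
Constraint 2 (V != W) on D(V)={3,4,5} D(W)={3,4,5,6}: no change => not a revision
Constraint 3 (Z < W) on D(Z)={7,8,9} D(W)={3,4,5,6}: Z {7,8,9}->{}; W {3,4,5,6}->{} => REVISION
Constraint 4 (Z != W) on D(Z)={} D(W)={}: no change => not a revision
Total revisions = 2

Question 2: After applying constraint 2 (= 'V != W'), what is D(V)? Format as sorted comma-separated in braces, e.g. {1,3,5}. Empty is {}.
Constraint 1 (V + W = Z) on D(V)={3,4,5,7,8} D(W)={3,4,5,6,7,9} D(Z)={3,4,7,8,9}: V {3,4,5,7,8}->{3,4,5}; W {3,4,5,6,7,9}->{3,4,5,6}; Z {3,4,7,8,9}->{7,8,9}
Constraint 2 (V != W) on D(V)={3,4,5} D(W)={3,4,5,6}: no change
So after constraint 2: D(V) = {3,4,5}

Answer: {3,4,5}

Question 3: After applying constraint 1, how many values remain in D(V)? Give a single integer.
Answer: 3

Derivation:
Constraint 1 (V + W = Z) on D(V)={3,4,5,7,8} D(W)={3,4,5,6,7,9} D(Z)={3,4,7,8,9}: V {3,4,5,7,8}->{3,4,5}; W {3,4,5,6,7,9}->{3,4,5,6}; Z {3,4,7,8,9}->{7,8,9}
So after constraint 1: D(V)={3,4,5}, size = 3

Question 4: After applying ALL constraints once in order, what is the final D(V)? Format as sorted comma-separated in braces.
Constraint 1 (V + W = Z) on D(V)={3,4,5,7,8} D(W)={3,4,5,6,7,9} D(Z)={3,4,7,8,9}: V {3,4,5,7,8}->{3,4,5}; W {3,4,5,6,7,9}->{3,4,5,6}; Z {3,4,7,8,9}->{7,8,9}
Constraint 2 (V != W) on D(V)={3,4,5} D(W)={3,4,5,6}: no change
Constraint 3 (Z < W) on D(Z)={7,8,9} D(W)={3,4,5,6}: Z {7,8,9}->{}; W {3,4,5,6}->{}
Constraint 4 (Z != W) on D(Z)={} D(W)={}: no change
So after all 4 constraints: D(V) = {3,4,5}

Answer: {3,4,5}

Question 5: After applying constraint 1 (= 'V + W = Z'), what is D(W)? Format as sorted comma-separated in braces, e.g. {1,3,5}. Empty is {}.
Constraint 1 (V + W = Z) on D(V)={3,4,5,7,8} D(W)={3,4,5,6,7,9} D(Z)={3,4,7,8,9}: V {3,4,5,7,8}->{3,4,5}; W {3,4,5,6,7,9}->{3,4,5,6}; Z {3,4,7,8,9}->{7,8,9}
So after constraint 1: D(W) = {3,4,5,6}

Answer: {3,4,5,6}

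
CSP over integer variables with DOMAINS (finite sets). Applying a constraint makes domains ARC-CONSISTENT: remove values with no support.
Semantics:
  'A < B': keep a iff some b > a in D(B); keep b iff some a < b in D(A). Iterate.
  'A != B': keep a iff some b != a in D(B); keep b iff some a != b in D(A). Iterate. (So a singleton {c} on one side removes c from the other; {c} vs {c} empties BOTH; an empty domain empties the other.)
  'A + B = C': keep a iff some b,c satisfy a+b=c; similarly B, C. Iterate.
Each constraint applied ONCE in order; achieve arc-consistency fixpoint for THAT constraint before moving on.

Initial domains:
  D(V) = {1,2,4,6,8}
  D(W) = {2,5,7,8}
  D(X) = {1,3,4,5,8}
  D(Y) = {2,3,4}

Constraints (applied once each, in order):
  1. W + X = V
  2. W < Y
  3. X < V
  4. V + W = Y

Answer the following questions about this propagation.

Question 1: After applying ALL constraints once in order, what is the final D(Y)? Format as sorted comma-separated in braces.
Answer: {}

Derivation:
Constraint 1 (W + X = V) on D(W)={2,5,7,8} D(X)={1,3,4,5,8} D(V)={1,2,4,6,8}: W {2,5,7,8}->{2,5,7}; X {1,3,4,5,8}->{1,3,4}; V {1,2,4,6,8}->{6,8}
Constraint 2 (W < Y) on D(W)={2,5,7} D(Y)={2,3,4}: W {2,5,7}->{2}; Y {2,3,4}->{3,4}
Constraint 3 (X < V) on D(X)={1,3,4} D(V)={6,8}: no change
Constraint 4 (V + W = Y) on D(V)={6,8} D(W)={2} D(Y)={3,4}: V {6,8}->{}; W {2}->{}; Y {3,4}->{}
So after all 4 constraints: D(Y) = {}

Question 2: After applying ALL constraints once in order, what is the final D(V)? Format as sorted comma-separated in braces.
Constraint 1 (W + X = V) on D(W)={2,5,7,8} D(X)={1,3,4,5,8} D(V)={1,2,4,6,8}: W {2,5,7,8}->{2,5,7}; X {1,3,4,5,8}->{1,3,4}; V {1,2,4,6,8}->{6,8}
Constraint 2 (W < Y) on D(W)={2,5,7} D(Y)={2,3,4}: W {2,5,7}->{2}; Y {2,3,4}->{3,4}
Constraint 3 (X < V) on D(X)={1,3,4} D(V)={6,8}: no change
Constraint 4 (V + W = Y) on D(V)={6,8} D(W)={2} D(Y)={3,4}: V {6,8}->{}; W {2}->{}; Y {3,4}->{}
So after all 4 constraints: D(V) = {}

Answer: {}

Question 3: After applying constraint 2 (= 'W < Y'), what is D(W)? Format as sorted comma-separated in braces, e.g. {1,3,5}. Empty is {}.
Answer: {2}

Derivation:
Constraint 1 (W + X = V) on D(W)={2,5,7,8} D(X)={1,3,4,5,8} D(V)={1,2,4,6,8}: W {2,5,7,8}->{2,5,7}; X {1,3,4,5,8}->{1,3,4}; V {1,2,4,6,8}->{6,8}
Constraint 2 (W < Y) on D(W)={2,5,7} D(Y)={2,3,4}: W {2,5,7}->{2}; Y {2,3,4}->{3,4}
So after constraint 2: D(W) = {2}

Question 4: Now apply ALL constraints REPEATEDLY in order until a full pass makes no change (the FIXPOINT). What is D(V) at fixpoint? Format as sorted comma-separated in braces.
Answer: {}

Derivation:
pass 0 (initial): D(V)={1,2,4,6,8}
pass 1: V {1,2,4,6,8}->{}; W {2,5,7,8}->{}; X {1,3,4,5,8}->{1,3,4}; Y {2,3,4}->{}
pass 2: X {1,3,4}->{}
pass 3: no change
Fixpoint after 3 passes: D(V) = {}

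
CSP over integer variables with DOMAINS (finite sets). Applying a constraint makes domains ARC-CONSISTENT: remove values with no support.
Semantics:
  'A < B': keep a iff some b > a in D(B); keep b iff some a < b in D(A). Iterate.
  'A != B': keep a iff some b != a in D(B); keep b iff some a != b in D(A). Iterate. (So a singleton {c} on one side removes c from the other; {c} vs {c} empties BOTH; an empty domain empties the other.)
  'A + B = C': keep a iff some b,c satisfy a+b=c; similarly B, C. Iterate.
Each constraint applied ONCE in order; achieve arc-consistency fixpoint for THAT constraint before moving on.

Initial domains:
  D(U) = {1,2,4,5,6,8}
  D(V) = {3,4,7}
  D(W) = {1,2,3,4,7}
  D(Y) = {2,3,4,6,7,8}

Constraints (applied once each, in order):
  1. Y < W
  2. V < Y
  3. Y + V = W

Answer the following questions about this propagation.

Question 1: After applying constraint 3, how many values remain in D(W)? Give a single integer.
Constraint 1 (Y < W) on D(Y)={2,3,4,6,7,8} D(W)={1,2,3,4,7}: Y {2,3,4,6,7,8}->{2,3,4,6}; W {1,2,3,4,7}->{3,4,7}
Constraint 2 (V < Y) on D(V)={3,4,7} D(Y)={2,3,4,6}: V {3,4,7}->{3,4}; Y {2,3,4,6}->{4,6}
Constraint 3 (Y + V = W) on D(Y)={4,6} D(V)={3,4} D(W)={3,4,7}: Y {4,6}->{4}; V {3,4}->{3}; W {3,4,7}->{7}
So after constraint 3: D(W)={7}, size = 1

Answer: 1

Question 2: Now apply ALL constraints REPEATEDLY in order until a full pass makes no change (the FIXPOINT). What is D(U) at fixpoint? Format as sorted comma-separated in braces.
pass 0 (initial): D(U)={1,2,4,5,6,8}
pass 1: V {3,4,7}->{3}; W {1,2,3,4,7}->{7}; Y {2,3,4,6,7,8}->{4}
pass 2: no change
Fixpoint after 2 passes: D(U) = {1,2,4,5,6,8}

Answer: {1,2,4,5,6,8}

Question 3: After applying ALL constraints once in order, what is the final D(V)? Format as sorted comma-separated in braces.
Constraint 1 (Y < W) on D(Y)={2,3,4,6,7,8} D(W)={1,2,3,4,7}: Y {2,3,4,6,7,8}->{2,3,4,6}; W {1,2,3,4,7}->{3,4,7}
Constraint 2 (V < Y) on D(V)={3,4,7} D(Y)={2,3,4,6}: V {3,4,7}->{3,4}; Y {2,3,4,6}->{4,6}
Constraint 3 (Y + V = W) on D(Y)={4,6} D(V)={3,4} D(W)={3,4,7}: Y {4,6}->{4}; V {3,4}->{3}; W {3,4,7}->{7}
So after all 3 constraints: D(V) = {3}

Answer: {3}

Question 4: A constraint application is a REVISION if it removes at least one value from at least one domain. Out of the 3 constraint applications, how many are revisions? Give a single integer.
Constraint 1 (Y < W) on D(Y)={2,3,4,6,7,8} D(W)={1,2,3,4,7}: Y {2,3,4,6,7,8}->{2,3,4,6}; W {1,2,3,4,7}->{3,4,7} => REVISION
Constraint 2 (V < Y) on D(V)={3,4,7} D(Y)={2,3,4,6}: V {3,4,7}->{3,4}; Y {2,3,4,6}->{4,6} => REVISION
Constraint 3 (Y + V = W) on D(Y)={4,6} D(V)={3,4} D(W)={3,4,7}: Y {4,6}->{4}; V {3,4}->{3}; W {3,4,7}->{7} => REVISION
Total revisions = 3

Answer: 3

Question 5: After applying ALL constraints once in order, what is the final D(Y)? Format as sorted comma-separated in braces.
Answer: {4}

Derivation:
Constraint 1 (Y < W) on D(Y)={2,3,4,6,7,8} D(W)={1,2,3,4,7}: Y {2,3,4,6,7,8}->{2,3,4,6}; W {1,2,3,4,7}->{3,4,7}
Constraint 2 (V < Y) on D(V)={3,4,7} D(Y)={2,3,4,6}: V {3,4,7}->{3,4}; Y {2,3,4,6}->{4,6}
Constraint 3 (Y + V = W) on D(Y)={4,6} D(V)={3,4} D(W)={3,4,7}: Y {4,6}->{4}; V {3,4}->{3}; W {3,4,7}->{7}
So after all 3 constraints: D(Y) = {4}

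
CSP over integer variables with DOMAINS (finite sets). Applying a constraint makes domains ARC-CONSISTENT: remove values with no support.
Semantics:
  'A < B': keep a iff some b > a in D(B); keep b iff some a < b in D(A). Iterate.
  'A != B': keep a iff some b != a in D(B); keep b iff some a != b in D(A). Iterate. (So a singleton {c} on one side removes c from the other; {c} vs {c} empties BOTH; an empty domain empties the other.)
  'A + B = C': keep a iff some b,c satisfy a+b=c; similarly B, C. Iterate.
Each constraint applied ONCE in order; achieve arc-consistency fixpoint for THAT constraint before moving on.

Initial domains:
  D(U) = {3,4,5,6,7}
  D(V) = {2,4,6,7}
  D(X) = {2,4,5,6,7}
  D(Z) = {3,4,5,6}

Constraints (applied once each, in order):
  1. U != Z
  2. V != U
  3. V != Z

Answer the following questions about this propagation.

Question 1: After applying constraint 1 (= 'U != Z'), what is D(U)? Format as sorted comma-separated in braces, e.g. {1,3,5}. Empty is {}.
Constraint 1 (U != Z) on D(U)={3,4,5,6,7} D(Z)={3,4,5,6}: no change
So after constraint 1: D(U) = {3,4,5,6,7}

Answer: {3,4,5,6,7}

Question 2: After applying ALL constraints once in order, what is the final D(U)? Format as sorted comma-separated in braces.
Answer: {3,4,5,6,7}

Derivation:
Constraint 1 (U != Z) on D(U)={3,4,5,6,7} D(Z)={3,4,5,6}: no change
Constraint 2 (V != U) on D(V)={2,4,6,7} D(U)={3,4,5,6,7}: no change
Constraint 3 (V != Z) on D(V)={2,4,6,7} D(Z)={3,4,5,6}: no change
So after all 3 constraints: D(U) = {3,4,5,6,7}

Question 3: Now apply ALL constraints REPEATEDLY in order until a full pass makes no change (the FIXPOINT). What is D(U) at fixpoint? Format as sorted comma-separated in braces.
pass 0 (initial): D(U)={3,4,5,6,7}
pass 1: no change
Fixpoint after 1 passes: D(U) = {3,4,5,6,7}

Answer: {3,4,5,6,7}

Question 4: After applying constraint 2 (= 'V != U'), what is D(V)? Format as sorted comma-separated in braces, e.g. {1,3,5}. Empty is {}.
Answer: {2,4,6,7}

Derivation:
Constraint 1 (U != Z) on D(U)={3,4,5,6,7} D(Z)={3,4,5,6}: no change
Constraint 2 (V != U) on D(V)={2,4,6,7} D(U)={3,4,5,6,7}: no change
So after constraint 2: D(V) = {2,4,6,7}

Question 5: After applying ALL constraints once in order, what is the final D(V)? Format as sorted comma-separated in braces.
Constraint 1 (U != Z) on D(U)={3,4,5,6,7} D(Z)={3,4,5,6}: no change
Constraint 2 (V != U) on D(V)={2,4,6,7} D(U)={3,4,5,6,7}: no change
Constraint 3 (V != Z) on D(V)={2,4,6,7} D(Z)={3,4,5,6}: no change
So after all 3 constraints: D(V) = {2,4,6,7}

Answer: {2,4,6,7}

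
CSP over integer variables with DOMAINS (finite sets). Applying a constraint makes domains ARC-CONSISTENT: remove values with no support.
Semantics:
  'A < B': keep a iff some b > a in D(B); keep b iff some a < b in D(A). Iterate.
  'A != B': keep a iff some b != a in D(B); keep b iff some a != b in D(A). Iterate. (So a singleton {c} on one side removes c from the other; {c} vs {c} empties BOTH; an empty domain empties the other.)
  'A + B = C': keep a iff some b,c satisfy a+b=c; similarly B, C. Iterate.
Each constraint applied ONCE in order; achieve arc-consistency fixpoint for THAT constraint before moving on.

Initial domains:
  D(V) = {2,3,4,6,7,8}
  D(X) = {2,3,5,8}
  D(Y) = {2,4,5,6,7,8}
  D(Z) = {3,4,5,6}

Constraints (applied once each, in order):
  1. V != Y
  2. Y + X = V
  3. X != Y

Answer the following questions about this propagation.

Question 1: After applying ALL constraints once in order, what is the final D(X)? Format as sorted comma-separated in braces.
Answer: {2,3,5}

Derivation:
Constraint 1 (V != Y) on D(V)={2,3,4,6,7,8} D(Y)={2,4,5,6,7,8}: no change
Constraint 2 (Y + X = V) on D(Y)={2,4,5,6,7,8} D(X)={2,3,5,8} D(V)={2,3,4,6,7,8}: Y {2,4,5,6,7,8}->{2,4,5,6}; X {2,3,5,8}->{2,3,5}; V {2,3,4,6,7,8}->{4,6,7,8}
Constraint 3 (X != Y) on D(X)={2,3,5} D(Y)={2,4,5,6}: no change
So after all 3 constraints: D(X) = {2,3,5}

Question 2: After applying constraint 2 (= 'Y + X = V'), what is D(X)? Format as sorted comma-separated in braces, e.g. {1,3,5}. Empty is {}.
Constraint 1 (V != Y) on D(V)={2,3,4,6,7,8} D(Y)={2,4,5,6,7,8}: no change
Constraint 2 (Y + X = V) on D(Y)={2,4,5,6,7,8} D(X)={2,3,5,8} D(V)={2,3,4,6,7,8}: Y {2,4,5,6,7,8}->{2,4,5,6}; X {2,3,5,8}->{2,3,5}; V {2,3,4,6,7,8}->{4,6,7,8}
So after constraint 2: D(X) = {2,3,5}

Answer: {2,3,5}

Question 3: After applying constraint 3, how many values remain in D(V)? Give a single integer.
Constraint 1 (V != Y) on D(V)={2,3,4,6,7,8} D(Y)={2,4,5,6,7,8}: no change
Constraint 2 (Y + X = V) on D(Y)={2,4,5,6,7,8} D(X)={2,3,5,8} D(V)={2,3,4,6,7,8}: Y {2,4,5,6,7,8}->{2,4,5,6}; X {2,3,5,8}->{2,3,5}; V {2,3,4,6,7,8}->{4,6,7,8}
Constraint 3 (X != Y) on D(X)={2,3,5} D(Y)={2,4,5,6}: no change
So after constraint 3: D(V)={4,6,7,8}, size = 4

Answer: 4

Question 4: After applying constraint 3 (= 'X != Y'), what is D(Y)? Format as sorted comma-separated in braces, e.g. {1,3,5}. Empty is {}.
Answer: {2,4,5,6}

Derivation:
Constraint 1 (V != Y) on D(V)={2,3,4,6,7,8} D(Y)={2,4,5,6,7,8}: no change
Constraint 2 (Y + X = V) on D(Y)={2,4,5,6,7,8} D(X)={2,3,5,8} D(V)={2,3,4,6,7,8}: Y {2,4,5,6,7,8}->{2,4,5,6}; X {2,3,5,8}->{2,3,5}; V {2,3,4,6,7,8}->{4,6,7,8}
Constraint 3 (X != Y) on D(X)={2,3,5} D(Y)={2,4,5,6}: no change
So after constraint 3: D(Y) = {2,4,5,6}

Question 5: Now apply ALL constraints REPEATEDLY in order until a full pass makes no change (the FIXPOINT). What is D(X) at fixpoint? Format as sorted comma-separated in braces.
pass 0 (initial): D(X)={2,3,5,8}
pass 1: V {2,3,4,6,7,8}->{4,6,7,8}; X {2,3,5,8}->{2,3,5}; Y {2,4,5,6,7,8}->{2,4,5,6}
pass 2: no change
Fixpoint after 2 passes: D(X) = {2,3,5}

Answer: {2,3,5}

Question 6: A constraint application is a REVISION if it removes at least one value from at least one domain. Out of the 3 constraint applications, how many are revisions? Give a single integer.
Constraint 1 (V != Y) on D(V)={2,3,4,6,7,8} D(Y)={2,4,5,6,7,8}: no change => not a revision
Constraint 2 (Y + X = V) on D(Y)={2,4,5,6,7,8} D(X)={2,3,5,8} D(V)={2,3,4,6,7,8}: Y {2,4,5,6,7,8}->{2,4,5,6}; X {2,3,5,8}->{2,3,5}; V {2,3,4,6,7,8}->{4,6,7,8} => REVISION
Constraint 3 (X != Y) on D(X)={2,3,5} D(Y)={2,4,5,6}: no change => not a revision
Total revisions = 1

Answer: 1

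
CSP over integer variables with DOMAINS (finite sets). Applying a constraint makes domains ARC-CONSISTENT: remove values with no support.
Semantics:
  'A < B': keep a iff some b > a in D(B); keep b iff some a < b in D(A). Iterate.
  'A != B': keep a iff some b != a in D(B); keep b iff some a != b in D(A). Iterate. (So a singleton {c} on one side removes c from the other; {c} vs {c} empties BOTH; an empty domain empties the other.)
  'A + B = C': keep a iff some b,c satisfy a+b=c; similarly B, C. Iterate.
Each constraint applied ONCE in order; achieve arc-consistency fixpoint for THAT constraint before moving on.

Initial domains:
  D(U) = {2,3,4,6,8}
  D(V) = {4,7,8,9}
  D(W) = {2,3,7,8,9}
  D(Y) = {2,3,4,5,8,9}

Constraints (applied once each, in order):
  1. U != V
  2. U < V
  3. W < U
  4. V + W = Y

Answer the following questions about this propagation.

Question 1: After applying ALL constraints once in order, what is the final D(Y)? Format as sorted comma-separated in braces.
Answer: {9}

Derivation:
Constraint 1 (U != V) on D(U)={2,3,4,6,8} D(V)={4,7,8,9}: no change
Constraint 2 (U < V) on D(U)={2,3,4,6,8} D(V)={4,7,8,9}: no change
Constraint 3 (W < U) on D(W)={2,3,7,8,9} D(U)={2,3,4,6,8}: W {2,3,7,8,9}->{2,3,7}; U {2,3,4,6,8}->{3,4,6,8}
Constraint 4 (V + W = Y) on D(V)={4,7,8,9} D(W)={2,3,7} D(Y)={2,3,4,5,8,9}: V {4,7,8,9}->{7}; W {2,3,7}->{2}; Y {2,3,4,5,8,9}->{9}
So after all 4 constraints: D(Y) = {9}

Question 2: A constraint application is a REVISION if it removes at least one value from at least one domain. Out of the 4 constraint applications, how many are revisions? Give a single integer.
Answer: 2

Derivation:
Constraint 1 (U != V) on D(U)={2,3,4,6,8} D(V)={4,7,8,9}: no change => not a revision
Constraint 2 (U < V) on D(U)={2,3,4,6,8} D(V)={4,7,8,9}: no change => not a revision
Constraint 3 (W < U) on D(W)={2,3,7,8,9} D(U)={2,3,4,6,8}: W {2,3,7,8,9}->{2,3,7}; U {2,3,4,6,8}->{3,4,6,8} => REVISION
Constraint 4 (V + W = Y) on D(V)={4,7,8,9} D(W)={2,3,7} D(Y)={2,3,4,5,8,9}: V {4,7,8,9}->{7}; W {2,3,7}->{2}; Y {2,3,4,5,8,9}->{9} => REVISION
Total revisions = 2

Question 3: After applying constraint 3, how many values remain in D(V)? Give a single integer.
Answer: 4

Derivation:
Constraint 1 (U != V) on D(U)={2,3,4,6,8} D(V)={4,7,8,9}: no change
Constraint 2 (U < V) on D(U)={2,3,4,6,8} D(V)={4,7,8,9}: no change
Constraint 3 (W < U) on D(W)={2,3,7,8,9} D(U)={2,3,4,6,8}: W {2,3,7,8,9}->{2,3,7}; U {2,3,4,6,8}->{3,4,6,8}
So after constraint 3: D(V)={4,7,8,9}, size = 4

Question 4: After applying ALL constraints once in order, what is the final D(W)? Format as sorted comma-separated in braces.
Constraint 1 (U != V) on D(U)={2,3,4,6,8} D(V)={4,7,8,9}: no change
Constraint 2 (U < V) on D(U)={2,3,4,6,8} D(V)={4,7,8,9}: no change
Constraint 3 (W < U) on D(W)={2,3,7,8,9} D(U)={2,3,4,6,8}: W {2,3,7,8,9}->{2,3,7}; U {2,3,4,6,8}->{3,4,6,8}
Constraint 4 (V + W = Y) on D(V)={4,7,8,9} D(W)={2,3,7} D(Y)={2,3,4,5,8,9}: V {4,7,8,9}->{7}; W {2,3,7}->{2}; Y {2,3,4,5,8,9}->{9}
So after all 4 constraints: D(W) = {2}

Answer: {2}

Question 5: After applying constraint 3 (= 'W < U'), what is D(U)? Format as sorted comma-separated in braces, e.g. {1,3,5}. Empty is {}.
Answer: {3,4,6,8}

Derivation:
Constraint 1 (U != V) on D(U)={2,3,4,6,8} D(V)={4,7,8,9}: no change
Constraint 2 (U < V) on D(U)={2,3,4,6,8} D(V)={4,7,8,9}: no change
Constraint 3 (W < U) on D(W)={2,3,7,8,9} D(U)={2,3,4,6,8}: W {2,3,7,8,9}->{2,3,7}; U {2,3,4,6,8}->{3,4,6,8}
So after constraint 3: D(U) = {3,4,6,8}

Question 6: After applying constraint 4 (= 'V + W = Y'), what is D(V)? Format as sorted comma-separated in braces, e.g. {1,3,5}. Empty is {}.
Constraint 1 (U != V) on D(U)={2,3,4,6,8} D(V)={4,7,8,9}: no change
Constraint 2 (U < V) on D(U)={2,3,4,6,8} D(V)={4,7,8,9}: no change
Constraint 3 (W < U) on D(W)={2,3,7,8,9} D(U)={2,3,4,6,8}: W {2,3,7,8,9}->{2,3,7}; U {2,3,4,6,8}->{3,4,6,8}
Constraint 4 (V + W = Y) on D(V)={4,7,8,9} D(W)={2,3,7} D(Y)={2,3,4,5,8,9}: V {4,7,8,9}->{7}; W {2,3,7}->{2}; Y {2,3,4,5,8,9}->{9}
So after constraint 4: D(V) = {7}

Answer: {7}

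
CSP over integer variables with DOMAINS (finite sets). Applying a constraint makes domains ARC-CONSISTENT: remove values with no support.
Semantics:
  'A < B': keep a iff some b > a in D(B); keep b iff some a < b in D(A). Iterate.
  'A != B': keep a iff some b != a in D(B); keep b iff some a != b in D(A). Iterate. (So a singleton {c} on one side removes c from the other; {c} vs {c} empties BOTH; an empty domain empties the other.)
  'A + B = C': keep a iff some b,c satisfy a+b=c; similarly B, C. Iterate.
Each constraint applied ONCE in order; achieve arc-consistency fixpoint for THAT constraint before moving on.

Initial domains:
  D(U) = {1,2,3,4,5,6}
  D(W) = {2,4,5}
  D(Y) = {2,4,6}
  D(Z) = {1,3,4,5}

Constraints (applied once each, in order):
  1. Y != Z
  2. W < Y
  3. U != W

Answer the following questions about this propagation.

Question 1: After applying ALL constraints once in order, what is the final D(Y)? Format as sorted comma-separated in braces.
Answer: {4,6}

Derivation:
Constraint 1 (Y != Z) on D(Y)={2,4,6} D(Z)={1,3,4,5}: no change
Constraint 2 (W < Y) on D(W)={2,4,5} D(Y)={2,4,6}: Y {2,4,6}->{4,6}
Constraint 3 (U != W) on D(U)={1,2,3,4,5,6} D(W)={2,4,5}: no change
So after all 3 constraints: D(Y) = {4,6}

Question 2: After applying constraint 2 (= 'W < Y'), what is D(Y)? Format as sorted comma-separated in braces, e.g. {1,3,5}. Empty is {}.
Answer: {4,6}

Derivation:
Constraint 1 (Y != Z) on D(Y)={2,4,6} D(Z)={1,3,4,5}: no change
Constraint 2 (W < Y) on D(W)={2,4,5} D(Y)={2,4,6}: Y {2,4,6}->{4,6}
So after constraint 2: D(Y) = {4,6}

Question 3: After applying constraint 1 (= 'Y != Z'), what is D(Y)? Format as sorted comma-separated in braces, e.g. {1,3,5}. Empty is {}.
Constraint 1 (Y != Z) on D(Y)={2,4,6} D(Z)={1,3,4,5}: no change
So after constraint 1: D(Y) = {2,4,6}

Answer: {2,4,6}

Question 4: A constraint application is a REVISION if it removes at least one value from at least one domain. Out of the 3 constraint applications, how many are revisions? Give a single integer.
Answer: 1

Derivation:
Constraint 1 (Y != Z) on D(Y)={2,4,6} D(Z)={1,3,4,5}: no change => not a revision
Constraint 2 (W < Y) on D(W)={2,4,5} D(Y)={2,4,6}: Y {2,4,6}->{4,6} => REVISION
Constraint 3 (U != W) on D(U)={1,2,3,4,5,6} D(W)={2,4,5}: no change => not a revision
Total revisions = 1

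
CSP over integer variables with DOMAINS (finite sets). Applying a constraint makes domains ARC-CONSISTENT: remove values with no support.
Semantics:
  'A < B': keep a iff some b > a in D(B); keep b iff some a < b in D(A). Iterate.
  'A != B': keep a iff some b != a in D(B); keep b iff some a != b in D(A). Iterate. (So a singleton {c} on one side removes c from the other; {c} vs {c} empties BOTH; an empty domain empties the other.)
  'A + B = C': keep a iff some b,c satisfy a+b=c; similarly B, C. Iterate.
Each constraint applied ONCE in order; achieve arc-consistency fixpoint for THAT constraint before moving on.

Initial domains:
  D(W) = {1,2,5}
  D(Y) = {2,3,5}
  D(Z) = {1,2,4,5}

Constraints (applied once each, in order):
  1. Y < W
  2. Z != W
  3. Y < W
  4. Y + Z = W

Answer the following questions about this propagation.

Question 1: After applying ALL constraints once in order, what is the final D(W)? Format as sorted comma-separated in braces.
Answer: {5}

Derivation:
Constraint 1 (Y < W) on D(Y)={2,3,5} D(W)={1,2,5}: Y {2,3,5}->{2,3}; W {1,2,5}->{5}
Constraint 2 (Z != W) on D(Z)={1,2,4,5} D(W)={5}: Z {1,2,4,5}->{1,2,4}
Constraint 3 (Y < W) on D(Y)={2,3} D(W)={5}: no change
Constraint 4 (Y + Z = W) on D(Y)={2,3} D(Z)={1,2,4} D(W)={5}: Y {2,3}->{3}; Z {1,2,4}->{2}
So after all 4 constraints: D(W) = {5}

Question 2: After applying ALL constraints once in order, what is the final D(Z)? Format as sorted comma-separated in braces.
Answer: {2}

Derivation:
Constraint 1 (Y < W) on D(Y)={2,3,5} D(W)={1,2,5}: Y {2,3,5}->{2,3}; W {1,2,5}->{5}
Constraint 2 (Z != W) on D(Z)={1,2,4,5} D(W)={5}: Z {1,2,4,5}->{1,2,4}
Constraint 3 (Y < W) on D(Y)={2,3} D(W)={5}: no change
Constraint 4 (Y + Z = W) on D(Y)={2,3} D(Z)={1,2,4} D(W)={5}: Y {2,3}->{3}; Z {1,2,4}->{2}
So after all 4 constraints: D(Z) = {2}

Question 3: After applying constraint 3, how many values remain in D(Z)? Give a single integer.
Constraint 1 (Y < W) on D(Y)={2,3,5} D(W)={1,2,5}: Y {2,3,5}->{2,3}; W {1,2,5}->{5}
Constraint 2 (Z != W) on D(Z)={1,2,4,5} D(W)={5}: Z {1,2,4,5}->{1,2,4}
Constraint 3 (Y < W) on D(Y)={2,3} D(W)={5}: no change
So after constraint 3: D(Z)={1,2,4}, size = 3

Answer: 3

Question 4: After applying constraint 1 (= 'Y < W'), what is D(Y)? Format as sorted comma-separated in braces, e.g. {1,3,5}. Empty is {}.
Constraint 1 (Y < W) on D(Y)={2,3,5} D(W)={1,2,5}: Y {2,3,5}->{2,3}; W {1,2,5}->{5}
So after constraint 1: D(Y) = {2,3}

Answer: {2,3}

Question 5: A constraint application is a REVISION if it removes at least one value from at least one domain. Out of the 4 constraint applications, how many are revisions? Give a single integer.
Answer: 3

Derivation:
Constraint 1 (Y < W) on D(Y)={2,3,5} D(W)={1,2,5}: Y {2,3,5}->{2,3}; W {1,2,5}->{5} => REVISION
Constraint 2 (Z != W) on D(Z)={1,2,4,5} D(W)={5}: Z {1,2,4,5}->{1,2,4} => REVISION
Constraint 3 (Y < W) on D(Y)={2,3} D(W)={5}: no change => not a revision
Constraint 4 (Y + Z = W) on D(Y)={2,3} D(Z)={1,2,4} D(W)={5}: Y {2,3}->{3}; Z {1,2,4}->{2} => REVISION
Total revisions = 3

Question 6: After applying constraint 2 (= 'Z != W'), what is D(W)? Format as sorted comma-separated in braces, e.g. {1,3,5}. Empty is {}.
Answer: {5}

Derivation:
Constraint 1 (Y < W) on D(Y)={2,3,5} D(W)={1,2,5}: Y {2,3,5}->{2,3}; W {1,2,5}->{5}
Constraint 2 (Z != W) on D(Z)={1,2,4,5} D(W)={5}: Z {1,2,4,5}->{1,2,4}
So after constraint 2: D(W) = {5}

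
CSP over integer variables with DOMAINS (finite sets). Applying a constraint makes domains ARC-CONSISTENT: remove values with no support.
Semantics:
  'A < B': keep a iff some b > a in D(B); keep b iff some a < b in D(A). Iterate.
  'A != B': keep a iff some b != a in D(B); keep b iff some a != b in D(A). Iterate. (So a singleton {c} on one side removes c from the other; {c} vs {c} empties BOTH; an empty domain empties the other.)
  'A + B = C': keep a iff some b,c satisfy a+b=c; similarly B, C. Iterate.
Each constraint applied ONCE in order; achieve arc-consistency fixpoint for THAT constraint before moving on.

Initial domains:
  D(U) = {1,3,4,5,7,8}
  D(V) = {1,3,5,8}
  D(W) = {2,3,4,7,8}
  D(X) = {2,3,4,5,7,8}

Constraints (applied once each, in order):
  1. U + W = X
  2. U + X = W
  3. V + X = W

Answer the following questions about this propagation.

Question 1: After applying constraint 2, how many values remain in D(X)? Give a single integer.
Answer: 2

Derivation:
Constraint 1 (U + W = X) on D(U)={1,3,4,5,7,8} D(W)={2,3,4,7,8} D(X)={2,3,4,5,7,8}: U {1,3,4,5,7,8}->{1,3,4,5}; W {2,3,4,7,8}->{2,3,4,7}; X {2,3,4,5,7,8}->{3,4,5,7,8}
Constraint 2 (U + X = W) on D(U)={1,3,4,5} D(X)={3,4,5,7,8} D(W)={2,3,4,7}: U {1,3,4,5}->{1,3,4}; X {3,4,5,7,8}->{3,4}; W {2,3,4,7}->{4,7}
So after constraint 2: D(X)={3,4}, size = 2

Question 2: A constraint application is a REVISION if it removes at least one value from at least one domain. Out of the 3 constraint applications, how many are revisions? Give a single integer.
Constraint 1 (U + W = X) on D(U)={1,3,4,5,7,8} D(W)={2,3,4,7,8} D(X)={2,3,4,5,7,8}: U {1,3,4,5,7,8}->{1,3,4,5}; W {2,3,4,7,8}->{2,3,4,7}; X {2,3,4,5,7,8}->{3,4,5,7,8} => REVISION
Constraint 2 (U + X = W) on D(U)={1,3,4,5} D(X)={3,4,5,7,8} D(W)={2,3,4,7}: U {1,3,4,5}->{1,3,4}; X {3,4,5,7,8}->{3,4}; W {2,3,4,7}->{4,7} => REVISION
Constraint 3 (V + X = W) on D(V)={1,3,5,8} D(X)={3,4} D(W)={4,7}: V {1,3,5,8}->{1,3} => REVISION
Total revisions = 3

Answer: 3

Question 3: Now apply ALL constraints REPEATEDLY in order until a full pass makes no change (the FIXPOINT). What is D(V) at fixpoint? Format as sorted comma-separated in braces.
Answer: {}

Derivation:
pass 0 (initial): D(V)={1,3,5,8}
pass 1: U {1,3,4,5,7,8}->{1,3,4}; V {1,3,5,8}->{1,3}; W {2,3,4,7,8}->{4,7}; X {2,3,4,5,7,8}->{3,4}
pass 2: U {1,3,4}->{}; V {1,3}->{}; W {4,7}->{}; X {3,4}->{}
pass 3: no change
Fixpoint after 3 passes: D(V) = {}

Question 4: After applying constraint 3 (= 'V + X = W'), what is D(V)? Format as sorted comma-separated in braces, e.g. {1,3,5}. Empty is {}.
Constraint 1 (U + W = X) on D(U)={1,3,4,5,7,8} D(W)={2,3,4,7,8} D(X)={2,3,4,5,7,8}: U {1,3,4,5,7,8}->{1,3,4,5}; W {2,3,4,7,8}->{2,3,4,7}; X {2,3,4,5,7,8}->{3,4,5,7,8}
Constraint 2 (U + X = W) on D(U)={1,3,4,5} D(X)={3,4,5,7,8} D(W)={2,3,4,7}: U {1,3,4,5}->{1,3,4}; X {3,4,5,7,8}->{3,4}; W {2,3,4,7}->{4,7}
Constraint 3 (V + X = W) on D(V)={1,3,5,8} D(X)={3,4} D(W)={4,7}: V {1,3,5,8}->{1,3}
So after constraint 3: D(V) = {1,3}

Answer: {1,3}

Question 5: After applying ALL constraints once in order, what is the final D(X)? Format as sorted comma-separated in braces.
Constraint 1 (U + W = X) on D(U)={1,3,4,5,7,8} D(W)={2,3,4,7,8} D(X)={2,3,4,5,7,8}: U {1,3,4,5,7,8}->{1,3,4,5}; W {2,3,4,7,8}->{2,3,4,7}; X {2,3,4,5,7,8}->{3,4,5,7,8}
Constraint 2 (U + X = W) on D(U)={1,3,4,5} D(X)={3,4,5,7,8} D(W)={2,3,4,7}: U {1,3,4,5}->{1,3,4}; X {3,4,5,7,8}->{3,4}; W {2,3,4,7}->{4,7}
Constraint 3 (V + X = W) on D(V)={1,3,5,8} D(X)={3,4} D(W)={4,7}: V {1,3,5,8}->{1,3}
So after all 3 constraints: D(X) = {3,4}

Answer: {3,4}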